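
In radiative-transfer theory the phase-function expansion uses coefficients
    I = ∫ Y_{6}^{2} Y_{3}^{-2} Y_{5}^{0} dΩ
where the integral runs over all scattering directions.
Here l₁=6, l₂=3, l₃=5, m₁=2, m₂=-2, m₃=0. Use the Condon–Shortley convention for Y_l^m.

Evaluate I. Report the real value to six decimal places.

Rules hold: Σm=0, L=14 even, 3≤5≤9.
N = 13·7·11 = 1001
Δ = 4!·8!·2!/15! = 1/675675
Racah Σ t=1..3: t=1:−1/8640 t=2:+1/2304 t=3:−1/8640 = 7/34560
⇒ 3j(6 3 5; 0 0 0)² = 7/429, sgn -1
Racah Σ t=0..1: t=0:+1/13824 t=1:−1/8640 = -1/23040
⇒ 3j(6 3 5; 2 -2 0)² = 2/429, sgn +1
4πI² = N·(3j₀)²·(3jₘ)² = 98/1287
I = -1·√(0.0761461/4π) = -0.07784287

-0.077843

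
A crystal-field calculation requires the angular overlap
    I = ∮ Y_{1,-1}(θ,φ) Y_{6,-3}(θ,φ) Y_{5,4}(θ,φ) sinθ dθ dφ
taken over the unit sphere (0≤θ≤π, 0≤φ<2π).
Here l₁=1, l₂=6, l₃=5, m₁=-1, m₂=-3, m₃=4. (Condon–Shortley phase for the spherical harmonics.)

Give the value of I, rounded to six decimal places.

-0.070770

Rules hold: Σm=0, L=12 even, 5≤5≤7.
N = 3·13·11 = 429
Δ = 2!·0!·10!/13! = 1/858
Racah Σ t=1..1: t=1:−1/14400 = -1/14400
⇒ 3j(1 6 5; 0 0 0)² = 6/143, sgn +1
Racah Σ t=2..2: t=2:+1/725760 = 1/725760
⇒ 3j(1 6 5; -1 -3 4)² = 1/286, sgn -1
4πI² = N·(3j₀)²·(3jₘ)² = 9/143
I = -1·√(0.0629371/4π) = -0.07076985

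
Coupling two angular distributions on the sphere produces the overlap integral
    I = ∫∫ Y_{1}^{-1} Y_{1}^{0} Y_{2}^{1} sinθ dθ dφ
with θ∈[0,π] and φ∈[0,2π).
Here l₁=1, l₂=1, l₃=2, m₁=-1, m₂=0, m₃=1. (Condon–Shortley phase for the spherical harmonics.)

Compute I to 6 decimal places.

Rules hold: Σm=0, L=4 even, 0≤2≤2.
N = 3·3·5 = 45
Δ = 0!·2!·2!/5! = 1/30
Racah Σ t=0..0: t=0:+1/1 = 1/1
⇒ 3j(1 1 2; 0 0 0)² = 2/15, sgn +1
Racah Σ t=0..0: t=0:+1/2 = 1/2
⇒ 3j(1 1 2; -1 0 1)² = 1/10, sgn -1
4πI² = N·(3j₀)²·(3jₘ)² = 3/5
I = -1·√(0.6/4π) = -0.21850969

-0.218510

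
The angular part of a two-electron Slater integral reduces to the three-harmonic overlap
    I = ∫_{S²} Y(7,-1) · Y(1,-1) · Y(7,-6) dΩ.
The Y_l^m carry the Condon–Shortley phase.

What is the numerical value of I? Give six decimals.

0.000000

-1 − 1 − 6 = -8 ≠ 0: azimuthal integral kills it; I = 0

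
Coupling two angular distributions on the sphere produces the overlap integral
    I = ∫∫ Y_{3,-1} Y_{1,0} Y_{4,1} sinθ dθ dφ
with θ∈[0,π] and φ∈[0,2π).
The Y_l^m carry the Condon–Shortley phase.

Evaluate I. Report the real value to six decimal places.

m-sum 0 ✓  L=8 even ✓  2≤4≤4 ✓
Π(2lᵢ+1) = 7×3×9 = 189
triangle coeff Δ(3,1,4) = 1/252
Σ_t [0,0]: t=0:+1/36 = 1/36
(3j)²=4/63 [(3 1 4; 0 0 0)], sign=+1
Σ_t [0,0]: t=0:+1/48 = 1/48
(3j)²=5/84 [(3 1 4; -1 0 1)], sign=-1
⇒ 4πI² = 5/7
I = (-1)√(5/7/(4π)) = -0.23841361

-0.238414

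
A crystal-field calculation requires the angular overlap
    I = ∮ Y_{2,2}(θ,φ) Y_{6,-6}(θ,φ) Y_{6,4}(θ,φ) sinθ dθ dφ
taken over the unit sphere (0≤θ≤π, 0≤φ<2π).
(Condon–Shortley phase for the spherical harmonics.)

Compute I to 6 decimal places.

m-sum 0 ✓  L=14 even ✓  4≤6≤8 ✓
Π(2lᵢ+1) = 5×13×13 = 845
triangle coeff Δ(2,6,6) = 1/90090
Σ_t [0,2]: t=0:+1/69120 t=1:−1/14400 t=2:+1/69120 = -7/172800
(3j)²=14/715 [(2 6 6; 0 0 0)], sign=-1
Σ_t [0,0]: t=0:+1/14515200 = 1/14515200
(3j)²=2/455 [(2 6 6; 2 -6 4)], sign=+1
⇒ 4πI² = 4/55
I = (-1)√(4/55/(4π)) = -0.07607531

-0.076075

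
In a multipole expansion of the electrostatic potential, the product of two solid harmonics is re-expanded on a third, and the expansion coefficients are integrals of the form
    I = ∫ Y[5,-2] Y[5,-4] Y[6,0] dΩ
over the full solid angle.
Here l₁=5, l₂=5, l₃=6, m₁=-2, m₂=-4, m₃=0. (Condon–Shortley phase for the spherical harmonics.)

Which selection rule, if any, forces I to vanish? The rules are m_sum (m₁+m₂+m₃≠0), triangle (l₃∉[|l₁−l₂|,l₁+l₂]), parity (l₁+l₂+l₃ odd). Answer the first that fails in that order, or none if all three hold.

m_sum

azimuthal sum: -2 − 4 + 0 = -6  ✗
0 ≤ 6 ≤ 10 (triangle on l)
L = 5 + 5 + 6 = 16 (even)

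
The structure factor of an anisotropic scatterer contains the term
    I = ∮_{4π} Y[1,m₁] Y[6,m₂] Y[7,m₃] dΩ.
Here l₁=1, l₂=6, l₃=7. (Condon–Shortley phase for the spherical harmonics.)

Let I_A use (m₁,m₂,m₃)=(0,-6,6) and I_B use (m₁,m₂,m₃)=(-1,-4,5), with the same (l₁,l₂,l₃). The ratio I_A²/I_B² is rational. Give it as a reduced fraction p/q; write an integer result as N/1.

Shared (l₁,l₂,l₃)=(1,6,7): N and (l;000)² cancel in I_A²/I_B².
A: Δ = 0!·2!·12!/15! = 1/1365; Racah Σ t=0..0: t=0:+1/479001600 = 1/479001600; ⇒ 3j(1 6 7; 0 -6 6)² = 1/105, sgn -1
B: Δ = 0!·2!·12!/15! = 1/1365; Racah Σ t=0..0: t=0:+1/14515200 = 1/14515200; ⇒ 3j(1 6 7; -1 -4 5)² = 22/455, sgn +1
I_A²/I_B² = (1/105)/(22/455) = 13/66

13/66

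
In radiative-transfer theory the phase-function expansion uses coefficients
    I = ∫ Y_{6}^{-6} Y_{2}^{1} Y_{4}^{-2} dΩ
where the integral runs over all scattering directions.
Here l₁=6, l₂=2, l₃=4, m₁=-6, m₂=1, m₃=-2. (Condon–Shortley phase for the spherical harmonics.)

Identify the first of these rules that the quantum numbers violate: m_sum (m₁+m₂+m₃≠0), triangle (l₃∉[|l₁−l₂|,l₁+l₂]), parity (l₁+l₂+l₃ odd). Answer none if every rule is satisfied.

m₁+m₂+m₃ = -6 + 1 − 2 = -7  ✗
triangle: |6−2|=4 ≤ l₃=4 ≤ 6+2=8
parity: l₁+l₂+l₃ = 12 is even

m_sum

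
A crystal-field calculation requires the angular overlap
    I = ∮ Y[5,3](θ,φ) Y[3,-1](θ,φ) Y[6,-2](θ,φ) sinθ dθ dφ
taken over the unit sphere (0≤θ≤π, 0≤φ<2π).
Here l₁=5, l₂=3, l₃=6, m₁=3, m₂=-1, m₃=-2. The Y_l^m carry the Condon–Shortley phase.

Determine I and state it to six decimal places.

-0.145631

Checks pass: Σm=0; 14 even; l₃=6∈[2,8].
(2·5+1)(2·3+1)(2·6+1) = 1001
Δ: 2! 8! 4! / 15! → 1/675675
sum: t=0:+1/8640 t=1:−1/2304 t=2:+1/8640 = -7/34560
3j²(5 3 6; 0 0 0) = Δ·Π!·Σ² = 7/429  (sign -1)
sum: t=0:+1/11520 t=1:−1/30240 t=2:+1/1935360 = 1/18432
3j²(5 3 6; 3 -1 -2) = Δ·Π!·Σ² = 7/429  (sign +1)
combine: 4πI² = 1001·7/429·7/429 = 343/1287
take √, sign -1: I = -0.14563067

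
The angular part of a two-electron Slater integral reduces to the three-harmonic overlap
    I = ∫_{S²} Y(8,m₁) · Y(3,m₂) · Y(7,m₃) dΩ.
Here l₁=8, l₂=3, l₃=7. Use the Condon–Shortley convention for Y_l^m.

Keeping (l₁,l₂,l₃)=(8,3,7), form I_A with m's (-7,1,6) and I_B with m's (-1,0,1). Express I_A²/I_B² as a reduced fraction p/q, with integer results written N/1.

1690/7569

l's match ⇒ only the (l;m) 3-j factors differ between A and B.
A: triangle coeff Δ(8,3,7) = 1/5290740; Σ_t [3,4]: t=3:−1/2874009600 t=4:+1/1916006400 = 1/5748019200; (3j)²=13/5814 [(8 3 7; -7 1 6)], sign=-1
B: triangle coeff Δ(8,3,7) = 1/5290740; Σ_t [1,3]: t=1:−1/11612160 t=2:+1/2419200 t=3:−1/6220800 = 29/174182400; (3j)²=841/83980 [(8 3 7; -1 0 1)], sign=+1
I_A²/I_B² = (13/5814)/(841/83980) = 1690/7569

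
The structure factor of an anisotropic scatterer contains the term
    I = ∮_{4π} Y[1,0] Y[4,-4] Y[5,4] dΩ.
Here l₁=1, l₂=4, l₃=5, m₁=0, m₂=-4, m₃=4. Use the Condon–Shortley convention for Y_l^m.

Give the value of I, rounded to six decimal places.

0.147319

Rules hold: Σm=0, L=10 even, 3≤5≤5.
N = 3·9·11 = 297
Δ = 0!·2!·8!/11! = 1/495
Racah Σ t=0..0: t=0:+1/576 = 1/576
⇒ 3j(1 4 5; 0 0 0)² = 5/99, sgn -1
Racah Σ t=0..0: t=0:+1/40320 = 1/40320
⇒ 3j(1 4 5; 0 -4 4)² = 1/55, sgn -1
4πI² = N·(3j₀)²·(3jₘ)² = 3/11
I = +1·√(0.272727/4π) = 0.14731920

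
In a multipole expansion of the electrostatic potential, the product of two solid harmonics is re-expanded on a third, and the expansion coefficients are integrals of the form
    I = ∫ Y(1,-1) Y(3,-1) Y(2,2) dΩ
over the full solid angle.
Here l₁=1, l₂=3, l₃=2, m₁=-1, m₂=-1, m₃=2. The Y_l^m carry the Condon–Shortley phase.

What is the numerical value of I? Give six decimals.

m-sum 0 ✓  L=6 even ✓  2≤2≤4 ✓
Π(2lᵢ+1) = 3×7×5 = 105
triangle coeff Δ(1,3,2) = 1/105
Σ_t [1,1]: t=1:−1/4 = -1/4
(3j)²=3/35 [(1 3 2; 0 0 0)], sign=-1
Σ_t [2,2]: t=2:+1/48 = 1/48
(3j)²=1/105 [(1 3 2; -1 -1 2)], sign=+1
⇒ 4πI² = 3/35
I = (-1)√(3/35/(4π)) = -0.08258890

-0.082589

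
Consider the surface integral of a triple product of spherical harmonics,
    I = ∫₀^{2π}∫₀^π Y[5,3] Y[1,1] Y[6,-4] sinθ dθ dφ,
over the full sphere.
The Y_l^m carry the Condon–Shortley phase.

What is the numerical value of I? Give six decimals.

Rules hold: Σm=0, L=12 even, 4≤6≤6.
N = 11·3·13 = 429
Δ = 0!·10!·2!/13! = 1/858
Racah Σ t=0..0: t=0:+1/14400 = 1/14400
⇒ 3j(5 1 6; 0 0 0)² = 6/143, sgn +1
Racah Σ t=0..0: t=0:+1/161280 = 1/161280
⇒ 3j(5 1 6; 3 1 -4)² = 15/286, sgn +1
4πI² = N·(3j₀)²·(3jₘ)² = 135/143
I = +1·√(0.944056/4π) = 0.27409047

0.274090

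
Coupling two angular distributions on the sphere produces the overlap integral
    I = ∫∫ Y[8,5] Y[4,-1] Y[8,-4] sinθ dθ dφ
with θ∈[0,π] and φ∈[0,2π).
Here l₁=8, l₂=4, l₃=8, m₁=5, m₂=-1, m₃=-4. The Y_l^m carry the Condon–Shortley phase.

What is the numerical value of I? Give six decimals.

Rules hold: Σm=0, L=20 even, 4≤8≤12.
N = 17·9·17 = 2601
Δ = 4!·12!·4!/21! = 1/185175900
Racah Σ t=0..4: t=0:+1/557383680 t=1:−1/21772800 t=2:+1/8294400 t=3:−1/21772800 t=4:+1/557383680 = 1/30965760
⇒ 3j(8 4 8; 0 0 0)² = 36/4199, sgn +1
Racah Σ t=0..3: t=0:+1/313528320 t=1:−1/174182400 t=2:+1/958003200 t=3:−1/68976230400 = -1/656916480
⇒ 3j(8 4 8; 5 -1 -4)² = 5/1292, sgn -1
4πI² = N·(3j₀)²·(3jₘ)² = 405/4693
I = -1·√(0.0862987/4π) = -0.08286999

-0.082870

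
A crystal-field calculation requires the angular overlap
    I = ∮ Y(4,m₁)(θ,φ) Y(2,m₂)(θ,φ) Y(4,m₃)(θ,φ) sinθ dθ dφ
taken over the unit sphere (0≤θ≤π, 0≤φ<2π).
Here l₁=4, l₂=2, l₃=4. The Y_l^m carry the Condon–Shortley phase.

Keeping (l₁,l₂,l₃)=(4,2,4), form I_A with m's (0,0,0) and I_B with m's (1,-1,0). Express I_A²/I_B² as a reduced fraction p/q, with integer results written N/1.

40/3

Same 4,2,4: normalisation and zero-m 3j drop out of the ratio.
A: Δ: 2! 6! 2! / 11! → 1/13860; sum: t=0:+1/192 t=1:−1/36 t=2:+1/192 = -5/288; 3j²(4 2 4; 0 0 0) = Δ·Π!·Σ² = 20/693  (sign -1)
B: Δ: 2! 6! 2! / 11! → 1/13860; sum: t=0:+1/72 t=1:−1/96 = 1/288; 3j²(4 2 4; 1 -1 0) = Δ·Π!·Σ² = 1/462  (sign +1)
I_A²/I_B² = (20/693)/(1/462) = 40/3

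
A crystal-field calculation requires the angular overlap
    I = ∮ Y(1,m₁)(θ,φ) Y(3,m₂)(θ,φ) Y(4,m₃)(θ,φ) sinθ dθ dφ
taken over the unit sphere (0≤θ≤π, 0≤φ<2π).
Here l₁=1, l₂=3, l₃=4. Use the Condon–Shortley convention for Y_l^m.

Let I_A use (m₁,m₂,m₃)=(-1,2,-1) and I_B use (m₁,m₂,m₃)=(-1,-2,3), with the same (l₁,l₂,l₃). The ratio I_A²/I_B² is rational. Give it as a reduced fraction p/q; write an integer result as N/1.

Shared (l₁,l₂,l₃)=(1,3,4): N and (l;000)² cancel in I_A²/I_B².
A: Δ = 0!·2!·6!/9! = 1/252; Racah Σ t=0..0: t=0:+1/240 = 1/240; ⇒ 3j(1 3 4; -1 2 -1)² = 1/84, sgn -1
B: Δ = 0!·2!·6!/9! = 1/252; Racah Σ t=0..0: t=0:+1/240 = 1/240; ⇒ 3j(1 3 4; -1 -2 3)² = 1/12, sgn -1
I_A²/I_B² = (1/84)/(1/12) = 1/7

1/7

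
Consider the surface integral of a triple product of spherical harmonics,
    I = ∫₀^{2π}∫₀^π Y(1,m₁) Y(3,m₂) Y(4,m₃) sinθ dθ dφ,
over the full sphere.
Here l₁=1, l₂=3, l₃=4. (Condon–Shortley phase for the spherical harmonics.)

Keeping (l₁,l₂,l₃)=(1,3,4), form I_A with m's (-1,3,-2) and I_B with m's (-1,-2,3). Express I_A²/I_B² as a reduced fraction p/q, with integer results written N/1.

1/21

l's match ⇒ only the (l;m) 3-j factors differ between A and B.
A: triangle coeff Δ(1,3,4) = 1/252; Σ_t [0,0]: t=0:+1/1440 = 1/1440; (3j)²=1/252 [(1 3 4; -1 3 -2)], sign=+1
B: triangle coeff Δ(1,3,4) = 1/252; Σ_t [0,0]: t=0:+1/240 = 1/240; (3j)²=1/12 [(1 3 4; -1 -2 3)], sign=-1
I_A²/I_B² = (1/252)/(1/12) = 1/21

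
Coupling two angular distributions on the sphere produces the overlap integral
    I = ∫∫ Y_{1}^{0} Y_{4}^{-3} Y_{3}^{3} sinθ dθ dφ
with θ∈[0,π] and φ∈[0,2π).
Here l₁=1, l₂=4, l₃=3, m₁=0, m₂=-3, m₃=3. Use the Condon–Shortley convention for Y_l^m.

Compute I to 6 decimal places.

-0.162868

Rules hold: Σm=0, L=8 even, 3≤3≤5.
N = 3·9·7 = 189
Δ = 2!·0!·6!/9! = 1/252
Racah Σ t=1..1: t=1:−1/36 = -1/36
⇒ 3j(1 4 3; 0 0 0)² = 4/63, sgn +1
Racah Σ t=1..1: t=1:−1/720 = -1/720
⇒ 3j(1 4 3; 0 -3 3)² = 1/36, sgn -1
4πI² = N·(3j₀)²·(3jₘ)² = 1/3
I = -1·√(0.333333/4π) = -0.16286750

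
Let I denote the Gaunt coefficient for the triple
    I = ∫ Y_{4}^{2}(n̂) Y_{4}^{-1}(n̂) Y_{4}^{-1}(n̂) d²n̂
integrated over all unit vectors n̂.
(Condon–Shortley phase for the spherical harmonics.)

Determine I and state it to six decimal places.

Rules hold: Σm=0, L=12 even, 0≤4≤8.
N = 9·9·9 = 729
Δ = 4!·4!·4!/13! = 1/450450
Racah Σ t=0..4: t=0:+1/13824 t=1:−1/216 t=2:+1/64 t=3:−1/216 t=4:+1/13824 = 5/768
⇒ 3j(4 4 4; 0 0 0)² = 18/1001, sgn +1
Racah Σ t=0..2: t=0:+1/576 t=1:−1/144 t=2:+1/576 = -1/288
⇒ 3j(4 4 4; 2 -1 -1)² = 20/1001, sgn +1
4πI² = N·(3j₀)²·(3jₘ)² = 262440/1002001
I = +1·√(0.261916/4π) = 0.14436968

0.144370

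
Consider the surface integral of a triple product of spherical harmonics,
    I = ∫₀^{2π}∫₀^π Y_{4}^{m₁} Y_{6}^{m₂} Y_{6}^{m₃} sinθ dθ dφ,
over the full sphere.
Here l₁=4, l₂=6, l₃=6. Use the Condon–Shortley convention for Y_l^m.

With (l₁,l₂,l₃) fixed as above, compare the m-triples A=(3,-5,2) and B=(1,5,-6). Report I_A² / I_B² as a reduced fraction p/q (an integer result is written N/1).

343/495

Same 4,6,6: normalisation and zero-m 3j drop out of the ratio.
A: Δ: 4! 4! 8! / 17! → 1/15315300; sum: t=0:+1/725760 t=1:−1/5806080 = 1/829440; 3j²(4 6 6; 3 -5 2) = Δ·Π!·Σ² = 49/2652  (sign +1)
B: Δ: 4! 4! 8! / 17! → 1/15315300; sum: t=3:−1/5806080 = -1/5806080; 3j²(4 6 6; 1 5 -6) = Δ·Π!·Σ² = 165/6188  (sign -1)
I_A²/I_B² = (49/2652)/(165/6188) = 343/495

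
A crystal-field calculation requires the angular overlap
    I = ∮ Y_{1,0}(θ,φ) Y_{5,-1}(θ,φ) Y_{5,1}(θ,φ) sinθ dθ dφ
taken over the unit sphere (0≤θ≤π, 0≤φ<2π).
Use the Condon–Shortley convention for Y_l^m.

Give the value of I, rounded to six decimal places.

0.000000

l₁+l₂+l₃=11 is odd: 3j(l;000)=0 ⇒ I=0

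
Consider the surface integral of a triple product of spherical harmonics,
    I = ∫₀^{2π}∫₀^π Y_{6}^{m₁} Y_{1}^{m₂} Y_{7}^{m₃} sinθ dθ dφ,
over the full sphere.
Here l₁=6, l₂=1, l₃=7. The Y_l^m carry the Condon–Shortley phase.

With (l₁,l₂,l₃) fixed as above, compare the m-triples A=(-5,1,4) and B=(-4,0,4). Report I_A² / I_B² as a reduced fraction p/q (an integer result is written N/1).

Shared (l₁,l₂,l₃)=(6,1,7): N and (l;000)² cancel in I_A²/I_B².
A: Δ = 0!·12!·2!/15! = 1/1365; Racah Σ t=0..0: t=0:+1/79833600 = 1/79833600; ⇒ 3j(6 1 7; -5 1 4)² = 1/455, sgn -1
B: Δ = 0!·12!·2!/15! = 1/1365; Racah Σ t=0..0: t=0:+1/7257600 = 1/7257600; ⇒ 3j(6 1 7; -4 0 4)² = 11/455, sgn -1
I_A²/I_B² = (1/455)/(11/455) = 1/11

1/11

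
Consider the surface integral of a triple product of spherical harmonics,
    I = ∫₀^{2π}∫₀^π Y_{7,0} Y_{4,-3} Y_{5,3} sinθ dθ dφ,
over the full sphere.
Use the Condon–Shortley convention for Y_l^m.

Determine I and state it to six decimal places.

Checks pass: Σm=0; 16 even; l₃=5∈[3,11].
(2·7+1)(2·4+1)(2·5+1) = 1485
Δ: 6! 8! 2! / 17! → 1/6126120
sum: t=2:+1/69120 t=3:−1/20736 t=4:+1/69120 = -1/51840
3j²(7 4 5; 0 0 0) = Δ·Π!·Σ² = 280/21879  (sign +1)
sum: t=0:+1/3628800 t=1:−1/345600 = -19/7257600
3j²(7 4 5; 0 -3 3) = Δ·Π!·Σ² = 2527/218790  (sign -1)
combine: 4πI² = 1485·280/21879·2527/218790 = 353780/1611753
take √, sign -1: I = -0.13216378

-0.132164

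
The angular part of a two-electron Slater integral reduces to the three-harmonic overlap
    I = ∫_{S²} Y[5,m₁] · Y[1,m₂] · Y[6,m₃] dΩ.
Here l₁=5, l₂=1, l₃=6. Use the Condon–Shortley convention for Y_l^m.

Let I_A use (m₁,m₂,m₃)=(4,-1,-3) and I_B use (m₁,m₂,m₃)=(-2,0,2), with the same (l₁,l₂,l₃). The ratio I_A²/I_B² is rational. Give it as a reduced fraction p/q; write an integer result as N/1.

3/32

Shared (l₁,l₂,l₃)=(5,1,6): N and (l;000)² cancel in I_A²/I_B².
A: Δ = 0!·10!·2!/13! = 1/858; Racah Σ t=0..0: t=0:+1/725760 = 1/725760; ⇒ 3j(5 1 6; 4 -1 -3)² = 1/286, sgn -1
B: Δ = 0!·10!·2!/13! = 1/858; Racah Σ t=0..0: t=0:+1/30240 = 1/30240; ⇒ 3j(5 1 6; -2 0 2)² = 16/429, sgn +1
I_A²/I_B² = (1/286)/(16/429) = 3/32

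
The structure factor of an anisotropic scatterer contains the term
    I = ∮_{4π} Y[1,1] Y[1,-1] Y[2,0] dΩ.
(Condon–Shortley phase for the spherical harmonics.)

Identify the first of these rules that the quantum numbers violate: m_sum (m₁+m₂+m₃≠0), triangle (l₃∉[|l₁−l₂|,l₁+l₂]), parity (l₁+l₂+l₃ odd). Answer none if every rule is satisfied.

azimuthal sum: 1 − 1 + 0 = 0  ✓
0 ≤ 2 ≤ 2 (triangle on l)  ✓
L = 1 + 1 + 2 = 4 (even)  ✓

none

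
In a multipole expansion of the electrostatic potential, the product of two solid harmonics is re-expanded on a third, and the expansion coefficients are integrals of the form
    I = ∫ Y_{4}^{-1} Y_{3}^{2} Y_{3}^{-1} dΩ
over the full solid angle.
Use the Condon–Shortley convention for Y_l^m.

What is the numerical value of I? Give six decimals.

0.145070

m-sum 0 ✓  L=10 even ✓  1≤3≤7 ✓
Π(2lᵢ+1) = 9×7×7 = 441
triangle coeff Δ(4,3,3) = 1/34650
Σ_t [1,3]: t=1:−1/72 t=2:+1/16 t=3:−1/72 = 5/144
(3j)²=2/77 [(4 3 3; 0 0 0)], sign=-1
Σ_t [3,4]: t=3:−1/48 t=4:+1/144 = -1/72
(3j)²=16/693 [(4 3 3; -1 2 -1)], sign=-1
⇒ 4πI² = 32/121
I = (+1)√(32/121/(4π)) = 0.14506992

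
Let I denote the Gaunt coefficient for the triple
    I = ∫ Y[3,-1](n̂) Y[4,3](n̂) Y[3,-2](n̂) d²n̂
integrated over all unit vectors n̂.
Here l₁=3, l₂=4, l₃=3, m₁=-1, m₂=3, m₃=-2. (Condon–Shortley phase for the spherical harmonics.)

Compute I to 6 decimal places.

Checks pass: Σm=0; 10 even; l₃=3∈[1,7].
(2·3+1)(2·4+1)(2·3+1) = 441
Δ: 4! 2! 4! / 11! → 1/34650
sum: t=1:−1/72 t=2:+1/16 t=3:−1/72 = 5/144
3j²(3 4 3; 0 0 0) = Δ·Π!·Σ² = 2/77  (sign -1)
sum: t=3:−1/144 t=4:+1/288 = -1/288
3j²(3 4 3; -1 3 -2) = Δ·Π!·Σ² = 1/99  (sign +1)
combine: 4πI² = 441·2/77·1/99 = 14/121
take √, sign -1: I = -0.09595473

-0.095955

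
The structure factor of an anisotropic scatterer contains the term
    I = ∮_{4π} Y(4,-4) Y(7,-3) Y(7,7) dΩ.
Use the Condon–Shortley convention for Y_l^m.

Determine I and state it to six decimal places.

Checks pass: Σm=0; 18 even; l₃=7∈[3,11].
(2·4+1)(2·7+1)(2·7+1) = 2025
Δ: 4! 4! 10! / 19! → 1/58198140
sum: t=0:+1/17418240 t=1:−1/622080 t=2:+1/230400 t=3:−1/622080 t=4:+1/17418240 = 1/806400
3j²(4 7 7; 0 0 0) = Δ·Π!·Σ² = 2268/230945  (sign -1)
sum: t=4:+1/2090188800 = 1/2090188800
3j²(4 7 7; -4 -3 7) = Δ·Π!·Σ² = 7/5814  (sign +1)
combine: 4πI² = 2025·2268/230945·7/5814 = 357210/14919047
take √, sign -1: I = -0.04365021

-0.043650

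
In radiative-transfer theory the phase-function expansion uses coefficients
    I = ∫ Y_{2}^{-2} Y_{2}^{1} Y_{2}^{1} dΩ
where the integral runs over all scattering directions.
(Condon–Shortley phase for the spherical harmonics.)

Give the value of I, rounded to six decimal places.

Checks pass: Σm=0; 6 even; l₃=2∈[0,4].
(2·2+1)(2·2+1)(2·2+1) = 125
Δ: 2! 2! 2! / 7! → 1/630
sum: t=0:+1/8 t=1:−1/1 t=2:+1/8 = -3/4
3j²(2 2 2; 0 0 0) = Δ·Π!·Σ² = 2/35  (sign -1)
sum: t=2:+1/4 = 1/4
3j²(2 2 2; -2 1 1) = Δ·Π!·Σ² = 3/35  (sign -1)
combine: 4πI² = 125·2/35·3/35 = 30/49
take √, sign +1: I = 0.22072812

0.220728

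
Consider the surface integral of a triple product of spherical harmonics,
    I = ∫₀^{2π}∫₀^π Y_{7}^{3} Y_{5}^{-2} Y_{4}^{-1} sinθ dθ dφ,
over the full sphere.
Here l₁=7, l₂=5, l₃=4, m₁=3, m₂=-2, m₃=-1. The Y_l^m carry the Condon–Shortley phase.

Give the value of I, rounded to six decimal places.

m-sum 0 ✓  L=16 even ✓  2≤4≤12 ✓
Π(2lᵢ+1) = 15×11×9 = 1485
triangle coeff Δ(7,5,4) = 1/6126120
Σ_t [3,5]: t=3:−1/69120 t=4:+1/20736 t=5:−1/69120 = 1/51840
(3j)²=280/21879 [(7 5 4; 0 0 0)], sign=+1
Σ_t [1,3]: t=1:−1/362880 t=2:+1/69120 t=3:−1/172800 = 43/7257600
(3j)²=1849/170170 [(7 5 4; 3 -2 -1)], sign=-1
⇒ 4πI² = 110940/537251
I = (-1)√(110940/537251/(4π)) = -0.12818893

-0.128189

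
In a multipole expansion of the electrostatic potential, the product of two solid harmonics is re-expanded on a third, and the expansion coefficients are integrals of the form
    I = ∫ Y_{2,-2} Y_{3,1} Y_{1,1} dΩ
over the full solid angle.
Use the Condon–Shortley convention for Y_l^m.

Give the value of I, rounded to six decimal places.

m-sum 0 ✓  L=6 even ✓  1≤1≤5 ✓
Π(2lᵢ+1) = 5×7×3 = 105
triangle coeff Δ(2,3,1) = 1/105
Σ_t [2,2]: t=2:+1/4 = 1/4
(3j)²=3/35 [(2 3 1; 0 0 0)], sign=-1
Σ_t [4,4]: t=4:+1/48 = 1/48
(3j)²=1/105 [(2 3 1; -2 1 1)], sign=+1
⇒ 4πI² = 3/35
I = (-1)√(3/35/(4π)) = -0.08258890

-0.082589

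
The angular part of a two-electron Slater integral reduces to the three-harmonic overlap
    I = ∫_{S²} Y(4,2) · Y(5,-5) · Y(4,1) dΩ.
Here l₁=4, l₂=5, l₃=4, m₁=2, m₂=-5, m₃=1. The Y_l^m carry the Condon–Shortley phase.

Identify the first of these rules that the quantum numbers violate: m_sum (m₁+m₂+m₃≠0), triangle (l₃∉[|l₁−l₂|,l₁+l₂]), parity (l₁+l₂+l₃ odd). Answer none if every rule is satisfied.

m_sum

azimuthal sum: 2 − 5 + 1 = -2  ✗
1 ≤ 4 ≤ 9 (triangle on l)
L = 4 + 5 + 4 = 13 (odd)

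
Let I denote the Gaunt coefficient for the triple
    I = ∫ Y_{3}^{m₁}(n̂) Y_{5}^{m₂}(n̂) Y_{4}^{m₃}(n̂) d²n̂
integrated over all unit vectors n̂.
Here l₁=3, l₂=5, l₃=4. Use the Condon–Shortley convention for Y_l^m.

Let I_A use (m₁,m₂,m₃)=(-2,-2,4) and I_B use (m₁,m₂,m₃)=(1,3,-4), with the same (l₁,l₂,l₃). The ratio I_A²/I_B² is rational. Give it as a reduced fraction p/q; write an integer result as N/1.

5/12

Same 3,5,4: normalisation and zero-m 3j drop out of the ratio.
A: Δ: 4! 2! 6! / 13! → 1/180180; sum: t=3:−1/8640 = -1/8640; 3j²(3 5 4; -2 -2 4) = Δ·Π!·Σ² = 14/1287  (sign -1)
B: Δ: 4! 2! 6! / 13! → 1/180180; sum: t=2:+1/5760 = 1/5760; 3j²(3 5 4; 1 3 -4) = Δ·Π!·Σ² = 56/2145  (sign +1)
I_A²/I_B² = (14/1287)/(56/2145) = 5/12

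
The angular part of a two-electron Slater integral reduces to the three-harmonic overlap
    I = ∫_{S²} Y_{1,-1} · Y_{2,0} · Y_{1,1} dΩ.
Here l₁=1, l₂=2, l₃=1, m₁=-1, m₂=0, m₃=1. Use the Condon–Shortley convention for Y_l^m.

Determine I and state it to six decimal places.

Rules hold: Σm=0, L=4 even, 1≤1≤3.
N = 3·5·3 = 45
Δ = 2!·0!·2!/5! = 1/30
Racah Σ t=1..1: t=1:−1/1 = -1/1
⇒ 3j(1 2 1; 0 0 0)² = 2/15, sgn +1
Racah Σ t=2..2: t=2:+1/4 = 1/4
⇒ 3j(1 2 1; -1 0 1)² = 1/30, sgn +1
4πI² = N·(3j₀)²·(3jₘ)² = 1/5
I = +1·√(0.2/4π) = 0.12615663

0.126157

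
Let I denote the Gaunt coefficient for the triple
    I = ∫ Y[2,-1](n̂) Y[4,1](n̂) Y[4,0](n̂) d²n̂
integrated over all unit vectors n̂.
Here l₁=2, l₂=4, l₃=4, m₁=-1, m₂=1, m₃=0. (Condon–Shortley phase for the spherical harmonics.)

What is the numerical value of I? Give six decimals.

-0.044869

Rules hold: Σm=0, L=10 even, 2≤4≤6.
N = 5·9·9 = 405
Δ = 2!·2!·6!/11! = 1/13860
Racah Σ t=0..2: t=0:+1/192 t=1:−1/36 t=2:+1/192 = -5/288
⇒ 3j(2 4 4; 0 0 0)² = 20/693, sgn -1
Racah Σ t=1..2: t=1:−1/96 t=2:+1/72 = 1/288
⇒ 3j(2 4 4; -1 1 0)² = 1/462, sgn +1
4πI² = N·(3j₀)²·(3jₘ)² = 150/5929
I = -1·√(0.0252994/4π) = -0.04486937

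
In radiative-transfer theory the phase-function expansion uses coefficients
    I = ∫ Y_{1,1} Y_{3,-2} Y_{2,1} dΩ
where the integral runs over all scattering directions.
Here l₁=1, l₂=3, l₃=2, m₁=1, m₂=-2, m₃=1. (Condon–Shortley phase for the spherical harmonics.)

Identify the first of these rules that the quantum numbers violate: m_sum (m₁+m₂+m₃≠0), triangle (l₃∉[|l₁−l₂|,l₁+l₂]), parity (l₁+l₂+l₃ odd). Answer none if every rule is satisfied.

m₁+m₂+m₃ = 1 − 2 + 1 = 0  ✓
triangle: |1−3|=2 ≤ l₃=2 ≤ 1+3=4  ✓
parity: l₁+l₂+l₃ = 6 is even  ✓

none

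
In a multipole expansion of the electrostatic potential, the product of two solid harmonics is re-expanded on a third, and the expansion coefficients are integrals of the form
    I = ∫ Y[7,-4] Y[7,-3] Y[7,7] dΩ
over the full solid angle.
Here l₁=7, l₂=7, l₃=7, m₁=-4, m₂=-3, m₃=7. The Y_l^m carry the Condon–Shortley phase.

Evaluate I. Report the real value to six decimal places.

0.000000

Σlᵢ=21 odd — θ-integrand is odd under cosθ→−cosθ; I=0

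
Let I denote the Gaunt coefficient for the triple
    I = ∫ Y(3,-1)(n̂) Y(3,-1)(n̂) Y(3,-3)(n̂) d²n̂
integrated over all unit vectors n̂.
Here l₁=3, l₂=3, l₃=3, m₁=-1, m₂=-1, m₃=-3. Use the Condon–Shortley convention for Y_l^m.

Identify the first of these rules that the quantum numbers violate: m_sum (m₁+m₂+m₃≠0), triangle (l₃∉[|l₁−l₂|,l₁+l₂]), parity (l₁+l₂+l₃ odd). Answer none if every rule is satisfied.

m₁+m₂+m₃ = -1 − 1 − 3 = -5  ✗
triangle: |3−3|=0 ≤ l₃=3 ≤ 3+3=6
parity: l₁+l₂+l₃ = 9 is odd

m_sum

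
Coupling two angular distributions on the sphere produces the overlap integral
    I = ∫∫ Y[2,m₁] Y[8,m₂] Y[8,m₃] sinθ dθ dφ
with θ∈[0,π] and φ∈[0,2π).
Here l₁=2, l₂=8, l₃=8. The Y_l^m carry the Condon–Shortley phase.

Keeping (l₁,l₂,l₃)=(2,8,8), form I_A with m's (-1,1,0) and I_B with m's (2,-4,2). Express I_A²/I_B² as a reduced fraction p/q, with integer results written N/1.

1/55

Same 2,8,8: normalisation and zero-m 3j drop out of the ratio.
A: Δ: 2! 2! 14! / 19! → 1/348840; sum: t=1:−1/58060800 t=2:+1/50803200 = 1/406425600; 3j²(2 8 8; -1 1 0) = Δ·Π!·Σ² = 1/3230  (sign +1)
B: Δ: 2! 2! 14! / 19! → 1/348840; sum: t=0:+1/348364800 = 1/348364800; 3j²(2 8 8; 2 -4 2) = Δ·Π!·Σ² = 11/646  (sign +1)
I_A²/I_B² = (1/3230)/(11/646) = 1/55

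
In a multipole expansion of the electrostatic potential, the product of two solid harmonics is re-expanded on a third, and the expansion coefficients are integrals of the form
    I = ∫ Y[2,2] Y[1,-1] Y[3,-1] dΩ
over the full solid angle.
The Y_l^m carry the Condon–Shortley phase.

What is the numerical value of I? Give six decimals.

-0.082589

Checks pass: Σm=0; 6 even; l₃=3∈[1,3].
(2·2+1)(2·1+1)(2·3+1) = 105
Δ: 0! 4! 2! / 7! → 1/105
sum: t=0:+1/4 = 1/4
3j²(2 1 3; 0 0 0) = Δ·Π!·Σ² = 3/35  (sign -1)
sum: t=0:+1/48 = 1/48
3j²(2 1 3; 2 -1 -1) = Δ·Π!·Σ² = 1/105  (sign +1)
combine: 4πI² = 105·3/35·1/105 = 3/35
take √, sign -1: I = -0.08258890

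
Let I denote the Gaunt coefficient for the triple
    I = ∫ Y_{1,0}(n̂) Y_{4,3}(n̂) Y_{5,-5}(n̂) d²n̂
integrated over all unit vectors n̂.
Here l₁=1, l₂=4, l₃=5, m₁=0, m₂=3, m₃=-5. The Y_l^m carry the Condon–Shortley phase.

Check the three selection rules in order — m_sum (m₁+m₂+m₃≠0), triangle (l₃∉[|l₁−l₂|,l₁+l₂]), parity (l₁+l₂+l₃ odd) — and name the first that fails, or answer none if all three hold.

m₁+m₂+m₃ = 0 + 3 − 5 = -2  ✗
triangle: |1−4|=3 ≤ l₃=5 ≤ 1+4=5
parity: l₁+l₂+l₃ = 10 is even

m_sum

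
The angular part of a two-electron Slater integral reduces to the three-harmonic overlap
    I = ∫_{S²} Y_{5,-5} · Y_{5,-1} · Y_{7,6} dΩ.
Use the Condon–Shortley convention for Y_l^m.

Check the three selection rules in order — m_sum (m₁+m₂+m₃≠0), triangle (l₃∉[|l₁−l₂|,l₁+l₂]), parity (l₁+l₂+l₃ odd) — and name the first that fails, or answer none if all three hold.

azimuthal sum: -5 − 1 + 6 = 0  ✓
0 ≤ 7 ≤ 10 (triangle on l)  ✓
L = 5 + 5 + 7 = 17 (odd)  ✗

parity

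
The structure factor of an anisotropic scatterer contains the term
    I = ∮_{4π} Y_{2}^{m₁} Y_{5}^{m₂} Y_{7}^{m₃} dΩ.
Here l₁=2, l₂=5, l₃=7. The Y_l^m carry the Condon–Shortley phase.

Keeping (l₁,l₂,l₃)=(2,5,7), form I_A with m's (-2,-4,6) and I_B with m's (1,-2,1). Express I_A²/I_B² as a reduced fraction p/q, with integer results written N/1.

143/32

Shared (l₁,l₂,l₃)=(2,5,7): N and (l;000)² cancel in I_A²/I_B².
A: Δ = 0!·4!·10!/15! = 1/15015; Racah Σ t=0..0: t=0:+1/8709120 = 1/8709120; ⇒ 3j(2 5 7; -2 -4 6)² = 1/21, sgn -1
B: Δ = 0!·4!·10!/15! = 1/15015; Racah Σ t=0..0: t=0:+1/181440 = 1/181440; ⇒ 3j(2 5 7; 1 -2 1)² = 32/3003, sgn +1
I_A²/I_B² = (1/21)/(32/3003) = 143/32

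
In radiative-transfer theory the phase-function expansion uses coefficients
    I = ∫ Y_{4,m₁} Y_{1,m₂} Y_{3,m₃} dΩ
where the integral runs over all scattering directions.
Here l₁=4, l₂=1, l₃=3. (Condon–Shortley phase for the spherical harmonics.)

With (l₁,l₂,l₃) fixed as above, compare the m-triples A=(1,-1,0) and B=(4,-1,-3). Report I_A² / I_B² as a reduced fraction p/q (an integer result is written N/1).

5/14

l's match ⇒ only the (l;m) 3-j factors differ between A and B.
A: triangle coeff Δ(4,1,3) = 1/252; Σ_t [0,0]: t=0:+1/72 = 1/72; (3j)²=5/126 [(4 1 3; 1 -1 0)], sign=-1
B: triangle coeff Δ(4,1,3) = 1/252; Σ_t [0,0]: t=0:+1/1440 = 1/1440; (3j)²=1/9 [(4 1 3; 4 -1 -3)], sign=+1
I_A²/I_B² = (5/126)/(1/9) = 5/14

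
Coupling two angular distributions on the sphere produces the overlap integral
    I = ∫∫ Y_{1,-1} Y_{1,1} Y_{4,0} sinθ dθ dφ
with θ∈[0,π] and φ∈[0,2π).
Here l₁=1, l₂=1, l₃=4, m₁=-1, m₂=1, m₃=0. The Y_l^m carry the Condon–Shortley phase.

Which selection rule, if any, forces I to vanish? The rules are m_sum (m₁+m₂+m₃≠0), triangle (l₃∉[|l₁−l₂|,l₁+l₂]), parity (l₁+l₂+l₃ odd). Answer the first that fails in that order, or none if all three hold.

triangle

azimuthal sum: -1 + 1 + 0 = 0  ✓
0 ≤ 4 ≤ 2 (triangle on l)  ✗
L = 1 + 1 + 4 = 6 (even)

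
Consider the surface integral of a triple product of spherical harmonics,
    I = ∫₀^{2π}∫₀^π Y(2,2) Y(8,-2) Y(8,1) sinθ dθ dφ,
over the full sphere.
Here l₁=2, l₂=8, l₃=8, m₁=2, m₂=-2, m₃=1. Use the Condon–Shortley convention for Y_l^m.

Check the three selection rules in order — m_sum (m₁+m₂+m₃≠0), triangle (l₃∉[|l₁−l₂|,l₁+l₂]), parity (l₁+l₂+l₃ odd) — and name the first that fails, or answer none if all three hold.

Σmᵢ = 1  ✗
l₃∈[|l₁−l₂|,l₁+l₂]=[6,10], have l₃=8
Σlᵢ = 18 ⇒ even

m_sum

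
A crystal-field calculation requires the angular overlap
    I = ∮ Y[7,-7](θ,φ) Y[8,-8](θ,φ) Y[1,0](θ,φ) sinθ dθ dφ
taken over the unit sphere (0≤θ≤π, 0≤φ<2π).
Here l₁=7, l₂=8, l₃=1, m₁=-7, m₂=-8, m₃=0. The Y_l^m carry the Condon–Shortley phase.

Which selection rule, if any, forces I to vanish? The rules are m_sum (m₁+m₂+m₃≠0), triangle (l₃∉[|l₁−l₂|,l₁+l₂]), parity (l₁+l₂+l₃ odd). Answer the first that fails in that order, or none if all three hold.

Σmᵢ = -15  ✗
l₃∈[|l₁−l₂|,l₁+l₂]=[1,15], have l₃=1
Σlᵢ = 16 ⇒ even

m_sum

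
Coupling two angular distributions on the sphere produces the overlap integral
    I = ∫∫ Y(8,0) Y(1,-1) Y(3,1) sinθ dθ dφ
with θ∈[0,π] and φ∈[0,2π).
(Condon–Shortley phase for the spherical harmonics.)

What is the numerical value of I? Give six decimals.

l₃=3 ∉ [7,9] — triangle fails ⇒ I = 0

0.000000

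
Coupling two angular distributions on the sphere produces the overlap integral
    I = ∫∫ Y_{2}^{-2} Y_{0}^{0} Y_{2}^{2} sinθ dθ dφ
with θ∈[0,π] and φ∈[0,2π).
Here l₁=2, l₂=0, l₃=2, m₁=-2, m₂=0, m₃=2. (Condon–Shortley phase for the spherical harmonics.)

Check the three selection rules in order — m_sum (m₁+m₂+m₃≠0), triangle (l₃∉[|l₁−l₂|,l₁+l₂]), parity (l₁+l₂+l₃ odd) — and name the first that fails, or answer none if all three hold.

m₁+m₂+m₃ = -2 + 0 + 2 = 0  ✓
triangle: |2−0|=2 ≤ l₃=2 ≤ 2+0=2  ✓
parity: l₁+l₂+l₃ = 4 is even  ✓

none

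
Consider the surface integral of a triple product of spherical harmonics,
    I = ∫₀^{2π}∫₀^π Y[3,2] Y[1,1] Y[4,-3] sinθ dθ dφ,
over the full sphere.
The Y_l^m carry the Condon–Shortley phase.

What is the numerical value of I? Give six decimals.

m-sum 0 ✓  L=8 even ✓  2≤4≤4 ✓
Π(2lᵢ+1) = 7×3×9 = 189
triangle coeff Δ(3,1,4) = 1/252
Σ_t [0,0]: t=0:+1/36 = 1/36
(3j)²=4/63 [(3 1 4; 0 0 0)], sign=+1
Σ_t [0,0]: t=0:+1/240 = 1/240
(3j)²=1/12 [(3 1 4; 2 1 -3)], sign=-1
⇒ 4πI² = 1/1
I = (-1)√(1/1/(4π)) = -0.28209479

-0.282095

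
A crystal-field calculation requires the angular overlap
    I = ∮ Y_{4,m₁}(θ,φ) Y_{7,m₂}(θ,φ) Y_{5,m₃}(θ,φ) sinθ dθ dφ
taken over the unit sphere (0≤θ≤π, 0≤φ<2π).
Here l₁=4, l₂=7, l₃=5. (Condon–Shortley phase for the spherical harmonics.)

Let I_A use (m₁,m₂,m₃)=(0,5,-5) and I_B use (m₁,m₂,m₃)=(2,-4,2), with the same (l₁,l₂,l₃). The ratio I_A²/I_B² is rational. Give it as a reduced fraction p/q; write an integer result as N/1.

27/16

l's match ⇒ only the (l;m) 3-j factors differ between A and B.
A: triangle coeff Δ(4,7,5) = 1/6126120; Σ_t [4,4]: t=4:+1/3870720 = 1/3870720; (3j)²=135/6188 [(4 7 5; 0 5 -5)], sign=+1
B: triangle coeff Δ(4,7,5) = 1/6126120; Σ_t [0,2]: t=0:+1/1036800 t=1:−1/172800 t=2:+1/483840 = -1/362880; (3j)²=20/1547 [(4 7 5; 2 -4 2)], sign=+1
I_A²/I_B² = (135/6188)/(20/1547) = 27/16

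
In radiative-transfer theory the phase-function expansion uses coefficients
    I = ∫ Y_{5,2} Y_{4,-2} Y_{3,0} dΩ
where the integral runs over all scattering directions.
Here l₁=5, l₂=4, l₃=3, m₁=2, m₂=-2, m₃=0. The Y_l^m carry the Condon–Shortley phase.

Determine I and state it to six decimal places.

m-sum 0 ✓  L=12 even ✓  1≤3≤9 ✓
Π(2lᵢ+1) = 11×9×7 = 693
triangle coeff Δ(5,4,3) = 1/180180
Σ_t [2,4]: t=2:+1/576 t=3:−1/144 t=4:+1/576 = -1/288
(3j)²=20/1001 [(5 4 3; 0 0 0)], sign=+1
Σ_t [0,2]: t=0:+1/8640 t=1:−1/480 t=2:+1/576 = -1/4320
(3j)²=1/2145 [(5 4 3; 2 -2 0)], sign=+1
⇒ 4πI² = 12/1859
I = (+1)√(12/1859/(4π)) = 0.02266449

0.022664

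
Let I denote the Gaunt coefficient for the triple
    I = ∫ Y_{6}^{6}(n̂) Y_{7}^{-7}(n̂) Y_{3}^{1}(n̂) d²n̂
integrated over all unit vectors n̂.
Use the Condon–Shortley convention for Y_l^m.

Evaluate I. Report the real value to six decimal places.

Rules hold: Σm=0, L=16 even, 1≤3≤13.
N = 13·15·7 = 1365
Δ = 10!·2!·4!/17! = 1/2042040
Racah Σ t=4..6: t=4:+1/207360 t=5:−1/57600 t=6:+1/207360 = -1/129600
⇒ 3j(6 7 3; 0 0 0)² = 168/12155, sgn +1
Racah Σ t=0..0: t=0:+1/174182400 = 1/174182400
⇒ 3j(6 7 3; 6 -7 1)² = 11/340, sgn +1
4πI² = N·(3j₀)²·(3jₘ)² = 882/1445
I = +1·√(0.610381/4π) = 0.22039180

0.220392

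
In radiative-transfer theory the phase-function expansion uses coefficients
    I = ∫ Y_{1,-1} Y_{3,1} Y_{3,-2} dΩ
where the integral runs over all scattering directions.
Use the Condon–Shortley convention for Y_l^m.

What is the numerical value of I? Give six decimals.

0.000000

-1 + 1 − 2 = -2 ≠ 0: azimuthal integral kills it; I = 0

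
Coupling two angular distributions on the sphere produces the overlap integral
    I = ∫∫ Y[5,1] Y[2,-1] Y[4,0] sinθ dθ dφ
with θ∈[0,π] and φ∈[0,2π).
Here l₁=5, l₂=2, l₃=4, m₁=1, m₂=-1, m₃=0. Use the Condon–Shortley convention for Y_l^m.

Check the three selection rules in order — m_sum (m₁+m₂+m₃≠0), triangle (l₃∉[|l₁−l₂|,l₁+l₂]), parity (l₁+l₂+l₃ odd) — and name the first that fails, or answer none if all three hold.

Σmᵢ = 0  ✓
l₃∈[|l₁−l₂|,l₁+l₂]=[3,7], have l₃=4  ✓
Σlᵢ = 11 ⇒ odd  ✗

parity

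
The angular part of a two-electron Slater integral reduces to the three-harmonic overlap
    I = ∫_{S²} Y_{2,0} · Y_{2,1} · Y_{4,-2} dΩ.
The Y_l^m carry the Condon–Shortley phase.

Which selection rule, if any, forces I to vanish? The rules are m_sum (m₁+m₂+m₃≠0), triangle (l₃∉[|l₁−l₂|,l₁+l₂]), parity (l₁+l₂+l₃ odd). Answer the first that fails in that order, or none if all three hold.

m_sum

m₁+m₂+m₃ = 0 + 1 − 2 = -1  ✗
triangle: |2−2|=0 ≤ l₃=4 ≤ 2+2=4
parity: l₁+l₂+l₃ = 8 is even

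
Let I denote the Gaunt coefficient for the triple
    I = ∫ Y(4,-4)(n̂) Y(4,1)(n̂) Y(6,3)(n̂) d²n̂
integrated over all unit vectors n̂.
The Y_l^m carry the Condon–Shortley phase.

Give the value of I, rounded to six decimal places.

0.155830

Rules hold: Σm=0, L=14 even, 0≤6≤8.
N = 9·9·13 = 1053
Δ = 2!·6!·6!/15! = 1/1261260
Racah Σ t=0..2: t=0:+1/4608 t=1:−1/1296 t=2:+1/4608 = -7/20736
⇒ 3j(4 4 6; 0 0 0)² = 20/1287, sgn -1
Racah Σ t=2..2: t=2:+1/51840 = 1/51840
⇒ 3j(4 4 6; -4 1 3)² = 8/429, sgn -1
4πI² = N·(3j₀)²·(3jₘ)² = 480/1573
I = +1·√(0.305149/4π) = 0.15583009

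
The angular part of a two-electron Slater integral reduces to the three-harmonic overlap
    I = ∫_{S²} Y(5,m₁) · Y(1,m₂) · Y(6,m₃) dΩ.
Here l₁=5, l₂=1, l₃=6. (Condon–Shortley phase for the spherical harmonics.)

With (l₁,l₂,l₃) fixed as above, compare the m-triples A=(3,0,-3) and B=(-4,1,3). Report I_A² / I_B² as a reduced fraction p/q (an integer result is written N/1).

l's match ⇒ only the (l;m) 3-j factors differ between A and B.
A: triangle coeff Δ(5,1,6) = 1/858; Σ_t [0,0]: t=0:+1/80640 = 1/80640; (3j)²=9/286 [(5 1 6; 3 0 -3)], sign=-1
B: triangle coeff Δ(5,1,6) = 1/858; Σ_t [0,0]: t=0:+1/725760 = 1/725760; (3j)²=1/286 [(5 1 6; -4 1 3)], sign=-1
I_A²/I_B² = (9/286)/(1/286) = 9/1

9/1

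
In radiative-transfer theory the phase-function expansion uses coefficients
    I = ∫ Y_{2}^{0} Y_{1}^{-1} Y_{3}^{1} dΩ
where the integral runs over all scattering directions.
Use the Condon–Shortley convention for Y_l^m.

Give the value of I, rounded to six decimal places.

-0.202301

Checks pass: Σm=0; 6 even; l₃=3∈[1,3].
(2·2+1)(2·1+1)(2·3+1) = 105
Δ: 0! 4! 2! / 7! → 1/105
sum: t=0:+1/4 = 1/4
3j²(2 1 3; 0 0 0) = Δ·Π!·Σ² = 3/35  (sign -1)
sum: t=0:+1/8 = 1/8
3j²(2 1 3; 0 -1 1) = Δ·Π!·Σ² = 2/35  (sign +1)
combine: 4πI² = 105·3/35·2/35 = 18/35
take √, sign -1: I = -0.20230066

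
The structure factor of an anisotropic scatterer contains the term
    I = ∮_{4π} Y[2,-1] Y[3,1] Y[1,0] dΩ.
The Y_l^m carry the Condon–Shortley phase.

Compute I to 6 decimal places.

-0.233597

Checks pass: Σm=0; 6 even; l₃=1∈[1,5].
(2·2+1)(2·3+1)(2·1+1) = 105
Δ: 4! 0! 2! / 7! → 1/105
sum: t=2:+1/4 = 1/4
3j²(2 3 1; 0 0 0) = Δ·Π!·Σ² = 3/35  (sign -1)
sum: t=3:−1/6 = -1/6
3j²(2 3 1; -1 1 0) = Δ·Π!·Σ² = 8/105  (sign +1)
combine: 4πI² = 105·3/35·8/105 = 24/35
take √, sign -1: I = -0.23359668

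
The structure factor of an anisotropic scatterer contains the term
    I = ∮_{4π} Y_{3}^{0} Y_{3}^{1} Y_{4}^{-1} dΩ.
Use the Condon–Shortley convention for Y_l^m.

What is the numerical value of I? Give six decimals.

-0.099323

m-sum 0 ✓  L=10 even ✓  0≤4≤6 ✓
Π(2lᵢ+1) = 7×7×9 = 441
triangle coeff Δ(3,3,4) = 1/34650
Σ_t [0,2]: t=0:+1/72 t=1:−1/16 t=2:+1/72 = -5/144
(3j)²=2/77 [(3 3 4; 0 0 0)], sign=-1
Σ_t [0,2]: t=0:+1/288 t=1:−1/24 t=2:+1/48 = -5/288
(3j)²=5/462 [(3 3 4; 0 1 -1)], sign=+1
⇒ 4πI² = 15/121
I = (-1)√(15/121/(4π)) = -0.09932258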